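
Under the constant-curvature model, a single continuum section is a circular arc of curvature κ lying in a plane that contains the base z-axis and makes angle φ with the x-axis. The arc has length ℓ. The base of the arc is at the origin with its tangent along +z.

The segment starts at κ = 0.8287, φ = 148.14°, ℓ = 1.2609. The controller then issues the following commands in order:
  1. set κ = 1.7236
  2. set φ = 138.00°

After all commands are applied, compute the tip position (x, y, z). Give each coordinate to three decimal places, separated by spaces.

-0.675 0.608 0.478

initial: κ=0.8287, φ=148.14°, ℓ=1.2609
cmd 1: set κ=1.7236 → (κ,φ,ℓ)=(1.7236,148.14°,1.2609) → tip=(-0.7720,0.4798,0.4780)
cmd 2: set φ=138.00° → (κ,φ,ℓ)=(1.7236,138.00°,1.2609) → tip=(-0.6755,0.6082,0.4780)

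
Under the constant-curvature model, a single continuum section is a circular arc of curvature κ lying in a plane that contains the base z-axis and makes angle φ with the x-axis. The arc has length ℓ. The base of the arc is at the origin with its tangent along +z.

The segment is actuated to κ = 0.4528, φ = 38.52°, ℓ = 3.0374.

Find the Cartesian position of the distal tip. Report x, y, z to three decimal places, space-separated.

1.392 1.108 2.166

θ = κ·ℓ = 0.4528 × 3.0374 = 1.37533 rad
ρ = (1 − cos θ)/κ = (1 − 0.19422)/0.4528 = 1.77955
z = sin θ / κ = 0.98096/0.4528 = 2.16643
x = ρ cos φ = 1.77955 × cos(38.52°) = 1.39230
y = ρ sin φ = 1.77955 × sin(38.52°) = 1.10828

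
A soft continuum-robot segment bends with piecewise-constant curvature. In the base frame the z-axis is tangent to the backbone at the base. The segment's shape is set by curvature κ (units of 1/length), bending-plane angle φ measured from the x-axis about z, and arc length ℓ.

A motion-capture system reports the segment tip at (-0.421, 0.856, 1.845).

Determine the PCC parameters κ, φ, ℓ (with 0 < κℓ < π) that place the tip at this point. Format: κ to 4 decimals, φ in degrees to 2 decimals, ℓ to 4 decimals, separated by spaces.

ρ = √(x²+y²) = √(-0.421² + 0.856²) = 0.95393
φ = atan2(y, x) mod 360° = atan2(0.856, -0.421) = 116.1890°
|p|² = ρ² + z² = 0.95393² + 1.845² = 4.31400
κ = 2ρ / |p|² = 2×0.95393 / 4.31400 = 0.44225
θ = 2·atan2(ρ, z) = 2·atan2(0.95393, 1.845) = 0.95436 rad
ℓ = θ/κ = 0.95436/0.44225 = 2.15799

0.4422 116.19 2.1580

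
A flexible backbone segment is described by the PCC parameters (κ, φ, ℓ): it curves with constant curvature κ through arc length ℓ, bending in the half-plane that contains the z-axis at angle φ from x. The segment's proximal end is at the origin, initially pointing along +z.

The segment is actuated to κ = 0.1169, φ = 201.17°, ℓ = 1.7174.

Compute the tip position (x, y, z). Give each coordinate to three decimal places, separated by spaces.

θ = κ·ℓ = 0.1169 × 1.7174 = 0.20076 rad
ρ = (1 − cos θ)/κ = (1 − 0.97991)/0.1169 = 0.17182
z = sin θ / κ = 0.19942/0.1169 = 1.70589
x = ρ cos φ = 0.17182 × cos(201.17°) = -0.16022
y = ρ sin φ = 0.17182 × sin(201.17°) = -0.06205

-0.160 -0.062 1.706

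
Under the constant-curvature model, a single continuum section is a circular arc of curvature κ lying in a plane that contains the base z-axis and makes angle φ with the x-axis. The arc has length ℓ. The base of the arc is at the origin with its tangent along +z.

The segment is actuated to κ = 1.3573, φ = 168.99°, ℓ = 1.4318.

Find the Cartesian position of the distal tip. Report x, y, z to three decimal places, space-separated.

-0.986 0.192 0.686

θ = κ·ℓ = 1.3573 × 1.4318 = 1.94338 rad
ρ = (1 − cos θ)/κ = (1 − -0.36403)/1.3573 = 1.00495
z = sin θ / κ = 0.93139/1.3573 = 0.68621
x = ρ cos φ = 1.00495 × cos(168.99°) = -0.98646
y = ρ sin φ = 1.00495 × sin(168.99°) = 0.19193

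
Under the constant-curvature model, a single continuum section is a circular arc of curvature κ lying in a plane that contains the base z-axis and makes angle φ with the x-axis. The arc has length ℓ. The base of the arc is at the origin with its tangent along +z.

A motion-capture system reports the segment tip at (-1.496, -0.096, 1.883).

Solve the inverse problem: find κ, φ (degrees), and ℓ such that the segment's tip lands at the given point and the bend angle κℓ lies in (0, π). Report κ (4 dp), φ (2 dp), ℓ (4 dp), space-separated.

ρ = √(x²+y²) = √(-1.496² + -0.096²) = 1.49908
φ = atan2(y, x) mod 360° = atan2(-0.096, -1.496) = 183.6717°
|p|² = ρ² + z² = 1.49908² + 1.883² = 5.79292
κ = 2ρ / |p|² = 2×1.49908 / 5.79292 = 0.51755
θ = 2·atan2(ρ, z) = 2·atan2(1.49908, 1.883) = 1.34473 rad
ℓ = θ/κ = 1.34473/0.51755 = 2.59824

0.5176 183.67 2.5982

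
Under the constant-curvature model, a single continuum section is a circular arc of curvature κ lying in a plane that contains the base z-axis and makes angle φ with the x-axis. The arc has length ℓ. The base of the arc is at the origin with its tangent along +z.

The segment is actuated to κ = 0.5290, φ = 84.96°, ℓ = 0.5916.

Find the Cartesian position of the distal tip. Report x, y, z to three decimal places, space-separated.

0.008 0.091 0.582

θ = κ·ℓ = 0.5290 × 0.5916 = 0.31296 rad
ρ = (1 − cos θ)/κ = (1 − 0.95143)/0.5290 = 0.09182
z = sin θ / κ = 0.30787/0.5290 = 0.58199
x = ρ cos φ = 0.09182 × cos(84.96°) = 0.00807
y = ρ sin φ = 0.09182 × sin(84.96°) = 0.09146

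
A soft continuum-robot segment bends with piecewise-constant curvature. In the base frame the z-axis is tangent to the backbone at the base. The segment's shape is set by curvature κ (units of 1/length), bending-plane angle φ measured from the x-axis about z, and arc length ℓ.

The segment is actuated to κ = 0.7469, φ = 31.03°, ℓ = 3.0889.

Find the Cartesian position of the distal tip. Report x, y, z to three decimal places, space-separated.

θ = κ·ℓ = 0.7469 × 3.0889 = 2.30710 rad
ρ = (1 − cos θ)/κ = (1 − -0.67155)/0.7469 = 2.23799
z = sin θ / κ = 0.74096/0.7469 = 0.99204
x = ρ cos φ = 2.23799 × cos(31.03°) = 1.91773
y = ρ sin φ = 2.23799 × sin(31.03°) = 1.15365

1.918 1.154 0.992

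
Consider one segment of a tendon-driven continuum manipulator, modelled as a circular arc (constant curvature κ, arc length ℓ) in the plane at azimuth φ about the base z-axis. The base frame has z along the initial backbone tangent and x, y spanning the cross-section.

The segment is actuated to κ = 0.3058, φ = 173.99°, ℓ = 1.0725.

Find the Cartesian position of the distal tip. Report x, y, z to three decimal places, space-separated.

-0.173 0.018 1.053

θ = κ·ℓ = 0.3058 × 1.0725 = 0.32797 rad
ρ = (1 − cos θ)/κ = (1 − 0.94670)/0.3058 = 0.17430
z = sin θ / κ = 0.32212/0.3058 = 1.05338
x = ρ cos φ = 0.17430 × cos(173.99°) = -0.17335
y = ρ sin φ = 0.17430 × sin(173.99°) = 0.01825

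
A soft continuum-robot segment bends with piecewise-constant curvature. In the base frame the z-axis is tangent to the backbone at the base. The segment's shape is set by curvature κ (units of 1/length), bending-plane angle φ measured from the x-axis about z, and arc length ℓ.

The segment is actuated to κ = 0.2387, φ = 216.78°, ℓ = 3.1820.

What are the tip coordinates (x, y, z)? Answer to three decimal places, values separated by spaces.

-0.922 -0.689 2.885

θ = κ·ℓ = 0.2387 × 3.1820 = 0.75954 rad
ρ = (1 − cos θ)/κ = (1 − 0.72515)/0.2387 = 1.15144
z = sin θ / κ = 0.68859/0.2387 = 2.88475
x = ρ cos φ = 1.15144 × cos(216.78°) = -0.92224
y = ρ sin φ = 1.15144 × sin(216.78°) = -0.68942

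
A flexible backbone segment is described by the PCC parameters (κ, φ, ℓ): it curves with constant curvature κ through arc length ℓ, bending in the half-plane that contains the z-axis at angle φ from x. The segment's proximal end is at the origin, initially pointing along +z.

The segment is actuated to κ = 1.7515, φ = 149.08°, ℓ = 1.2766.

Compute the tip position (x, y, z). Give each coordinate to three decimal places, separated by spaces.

θ = κ·ℓ = 1.7515 × 1.2766 = 2.23596 rad
ρ = (1 − cos θ)/κ = (1 − -0.61719)/1.7515 = 0.92332
z = sin θ / κ = 0.78681/1.7515 = 0.44922
x = ρ cos φ = 0.92332 × cos(149.08°) = -0.79210
y = ρ sin φ = 0.92332 × sin(149.08°) = 0.47444

-0.792 0.474 0.449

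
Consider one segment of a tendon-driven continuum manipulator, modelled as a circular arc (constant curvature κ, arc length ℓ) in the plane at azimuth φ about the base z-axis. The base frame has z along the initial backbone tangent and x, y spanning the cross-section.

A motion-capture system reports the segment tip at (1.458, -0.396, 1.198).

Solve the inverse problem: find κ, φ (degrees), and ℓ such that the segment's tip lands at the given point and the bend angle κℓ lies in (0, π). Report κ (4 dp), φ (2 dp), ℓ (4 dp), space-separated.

ρ = √(x²+y²) = √(1.458² + -0.396²) = 1.51082
φ = atan2(y, x) mod 360° = atan2(-0.396, 1.458) = 344.8048°
|p|² = ρ² + z² = 1.51082² + 1.198² = 3.71778
κ = 2ρ / |p|² = 2×1.51082 / 3.71778 = 0.81275
θ = 2·atan2(ρ, z) = 2·atan2(1.51082, 1.198) = 1.80074 rad
ℓ = θ/κ = 1.80074/0.81275 = 2.21561

0.8128 344.80 2.2156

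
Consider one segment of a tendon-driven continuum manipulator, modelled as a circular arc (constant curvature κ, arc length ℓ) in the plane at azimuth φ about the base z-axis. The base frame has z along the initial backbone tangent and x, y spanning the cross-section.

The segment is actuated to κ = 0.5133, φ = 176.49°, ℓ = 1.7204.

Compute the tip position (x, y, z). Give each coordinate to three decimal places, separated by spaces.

θ = κ·ℓ = 0.5133 × 1.7204 = 0.88308 rad
ρ = (1 − cos θ)/κ = (1 − 0.63477)/0.5133 = 0.71153
z = sin θ / κ = 0.77270/0.5133 = 1.50535
x = ρ cos φ = 0.71153 × cos(176.49°) = -0.71019
y = ρ sin φ = 0.71153 × sin(176.49°) = 0.04356

-0.710 0.044 1.505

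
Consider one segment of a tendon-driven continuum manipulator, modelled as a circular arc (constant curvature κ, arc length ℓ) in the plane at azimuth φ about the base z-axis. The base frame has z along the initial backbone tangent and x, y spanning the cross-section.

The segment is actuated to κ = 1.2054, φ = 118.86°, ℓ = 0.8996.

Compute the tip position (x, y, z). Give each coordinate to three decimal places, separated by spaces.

θ = κ·ℓ = 1.2054 × 0.8996 = 1.08438 rad
ρ = (1 − cos θ)/κ = (1 − 0.46746)/1.2054 = 0.44179
z = sin θ / κ = 0.88401/1.2054 = 0.73338
x = ρ cos φ = 0.44179 × cos(118.86°) = -0.21324
y = ρ sin φ = 0.44179 × sin(118.86°) = 0.38692

-0.213 0.387 0.733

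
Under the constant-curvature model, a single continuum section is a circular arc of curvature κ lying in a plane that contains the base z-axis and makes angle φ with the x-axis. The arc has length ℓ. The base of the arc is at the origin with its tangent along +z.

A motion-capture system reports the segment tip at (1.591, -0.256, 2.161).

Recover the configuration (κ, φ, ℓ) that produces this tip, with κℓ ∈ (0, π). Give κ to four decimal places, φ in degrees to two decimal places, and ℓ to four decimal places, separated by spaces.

0.4435 350.86 2.8894

ρ = √(x²+y²) = √(1.591² + -0.256²) = 1.61146
φ = atan2(y, x) mod 360° = atan2(-0.256, 1.591) = 350.8592°
|p|² = ρ² + z² = 1.61146² + 2.161² = 7.26674
κ = 2ρ / |p|² = 2×1.61146 / 7.26674 = 0.44352
θ = 2·atan2(ρ, z) = 2·atan2(1.61146, 2.161) = 1.28149 rad
ℓ = θ/κ = 1.28149/0.44352 = 2.88938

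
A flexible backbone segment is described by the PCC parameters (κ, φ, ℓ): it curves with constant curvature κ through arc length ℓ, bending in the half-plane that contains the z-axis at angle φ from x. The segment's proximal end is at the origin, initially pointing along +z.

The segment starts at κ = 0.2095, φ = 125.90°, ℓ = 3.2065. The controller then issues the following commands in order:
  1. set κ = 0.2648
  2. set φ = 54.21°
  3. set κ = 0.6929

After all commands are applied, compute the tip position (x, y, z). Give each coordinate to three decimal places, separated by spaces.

1.355 1.880 1.148

initial: κ=0.2095, φ=125.90°, ℓ=3.2065
cmd 1: set κ=0.2648 → (κ,φ,ℓ)=(0.2648,125.90°,3.2065) → tip=(-0.7514,1.0380,2.8349)
cmd 2: set φ=54.21° → (κ,φ,ℓ)=(0.2648,54.21°,3.2065) → tip=(0.7494,1.0395,2.8349)
cmd 3: set κ=0.6929 → (κ,φ,ℓ)=(0.6929,54.21°,3.2065) → tip=(1.3555,1.8801,1.1481)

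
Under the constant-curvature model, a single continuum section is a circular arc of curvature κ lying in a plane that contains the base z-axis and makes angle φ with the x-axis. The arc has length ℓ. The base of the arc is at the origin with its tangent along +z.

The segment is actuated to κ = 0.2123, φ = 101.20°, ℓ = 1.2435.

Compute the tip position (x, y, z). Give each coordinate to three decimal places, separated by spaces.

θ = κ·ℓ = 0.2123 × 1.2435 = 0.26400 rad
ρ = (1 − cos θ)/κ = (1 − 0.96536)/0.2123 = 0.16319
z = sin θ / κ = 0.26094/0.2123 = 1.22911
x = ρ cos φ = 0.16319 × cos(101.20°) = -0.03170
y = ρ sin φ = 0.16319 × sin(101.20°) = 0.16008

-0.032 0.160 1.229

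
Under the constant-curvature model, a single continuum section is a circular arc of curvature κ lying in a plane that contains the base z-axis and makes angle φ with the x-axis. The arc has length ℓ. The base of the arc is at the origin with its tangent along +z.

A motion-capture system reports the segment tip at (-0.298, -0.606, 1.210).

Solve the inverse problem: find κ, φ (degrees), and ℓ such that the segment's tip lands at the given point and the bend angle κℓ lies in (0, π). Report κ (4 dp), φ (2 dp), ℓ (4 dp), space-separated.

ρ = √(x²+y²) = √(-0.298² + -0.606²) = 0.67531
φ = atan2(y, x) mod 360° = atan2(-0.606, -0.298) = 243.8144°
|p|² = ρ² + z² = 0.67531² + 1.210² = 1.92014
κ = 2ρ / |p|² = 2×0.67531 / 1.92014 = 0.70339
θ = 2·atan2(ρ, z) = 2·atan2(0.67531, 1.210) = 1.01809 rad
ℓ = θ/κ = 1.01809/0.70339 = 1.44740

0.7034 243.81 1.4474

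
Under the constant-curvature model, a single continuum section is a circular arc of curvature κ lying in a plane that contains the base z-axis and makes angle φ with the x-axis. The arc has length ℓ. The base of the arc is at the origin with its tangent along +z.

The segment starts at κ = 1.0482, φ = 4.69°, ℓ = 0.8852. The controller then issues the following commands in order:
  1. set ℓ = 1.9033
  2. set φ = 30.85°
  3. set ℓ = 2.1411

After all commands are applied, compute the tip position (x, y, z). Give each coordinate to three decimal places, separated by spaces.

initial: κ=1.0482, φ=4.69°, ℓ=0.8852
cmd 1: set ℓ=1.9033 → (κ,φ,ℓ)=(1.0482,4.69°,1.9033) → tip=(1.3422,0.1101,0.8694)
cmd 2: set φ=30.85° → (κ,φ,ℓ)=(1.0482,30.85°,1.9033) → tip=(1.1562,0.6906,0.8694)
cmd 3: set ℓ=2.1411 → (κ,φ,ℓ)=(1.0482,30.85°,2.1411) → tip=(1.3299,0.7943,0.7457)

1.330 0.794 0.746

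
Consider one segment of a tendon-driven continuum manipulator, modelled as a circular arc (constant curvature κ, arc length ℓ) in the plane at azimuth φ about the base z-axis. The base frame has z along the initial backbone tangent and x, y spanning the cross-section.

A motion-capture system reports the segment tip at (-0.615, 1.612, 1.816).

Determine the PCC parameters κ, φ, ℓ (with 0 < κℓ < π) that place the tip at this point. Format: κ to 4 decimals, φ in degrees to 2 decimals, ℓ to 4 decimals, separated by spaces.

ρ = √(x²+y²) = √(-0.615² + 1.612²) = 1.72533
φ = atan2(y, x) mod 360° = atan2(1.612, -0.615) = 110.8825°
|p|² = ρ² + z² = 1.72533² + 1.816² = 6.27463
κ = 2ρ / |p|² = 2×1.72533 / 6.27463 = 0.54994
θ = 2·atan2(ρ, z) = 2·atan2(1.72533, 1.816) = 1.51960 rad
ℓ = θ/κ = 1.51960/0.54994 = 2.76322

0.5499 110.88 2.7632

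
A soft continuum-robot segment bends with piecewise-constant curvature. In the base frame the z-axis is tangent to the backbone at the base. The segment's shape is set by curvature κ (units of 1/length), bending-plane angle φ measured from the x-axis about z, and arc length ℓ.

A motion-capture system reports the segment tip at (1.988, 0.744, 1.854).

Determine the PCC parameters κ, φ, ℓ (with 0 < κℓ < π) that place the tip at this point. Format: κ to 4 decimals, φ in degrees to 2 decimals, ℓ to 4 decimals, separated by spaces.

ρ = √(x²+y²) = √(1.988² + 0.744²) = 2.12266
φ = atan2(y, x) mod 360° = atan2(0.744, 1.988) = 20.5181°
|p|² = ρ² + z² = 2.12266² + 1.854² = 7.94300
κ = 2ρ / |p|² = 2×2.12266 / 7.94300 = 0.53447
θ = 2·atan2(ρ, z) = 2·atan2(2.12266, 1.854) = 1.70571 rad
ℓ = θ/κ = 1.70571/0.53447 = 3.19138

0.5345 20.52 3.1914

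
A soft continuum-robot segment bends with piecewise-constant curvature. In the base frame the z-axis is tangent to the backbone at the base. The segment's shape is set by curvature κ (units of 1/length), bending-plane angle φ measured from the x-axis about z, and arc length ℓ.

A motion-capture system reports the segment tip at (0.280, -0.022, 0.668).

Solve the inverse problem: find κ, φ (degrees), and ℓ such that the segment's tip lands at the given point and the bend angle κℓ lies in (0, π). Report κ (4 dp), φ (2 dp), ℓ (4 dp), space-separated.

1.0697 355.51 0.7441

ρ = √(x²+y²) = √(0.280² + -0.022²) = 0.28086
φ = atan2(y, x) mod 360° = atan2(-0.022, 0.280) = 355.5074°
|p|² = ρ² + z² = 0.28086² + 0.668² = 0.52511
κ = 2ρ / |p|² = 2×0.28086 / 0.52511 = 1.06973
θ = 2·atan2(ρ, z) = 2·atan2(0.28086, 0.668) = 0.79603 rad
ℓ = θ/κ = 0.79603/1.06973 = 0.74414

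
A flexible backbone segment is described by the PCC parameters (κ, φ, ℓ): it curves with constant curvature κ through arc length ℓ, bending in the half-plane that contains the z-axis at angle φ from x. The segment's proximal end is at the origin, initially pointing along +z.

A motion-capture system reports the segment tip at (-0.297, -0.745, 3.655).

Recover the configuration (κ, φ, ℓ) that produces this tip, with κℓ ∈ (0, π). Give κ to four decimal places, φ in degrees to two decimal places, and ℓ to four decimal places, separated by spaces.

0.1146 248.26 3.7712

ρ = √(x²+y²) = √(-0.297² + -0.745²) = 0.80202
φ = atan2(y, x) mod 360° = atan2(-0.745, -0.297) = 248.2649°
|p|² = ρ² + z² = 0.80202² + 3.655² = 14.00226
κ = 2ρ / |p|² = 2×0.80202 / 14.00226 = 0.11456
θ = 2·atan2(ρ, z) = 2·atan2(0.80202, 3.655) = 0.43201 rad
ℓ = θ/κ = 0.43201/0.11456 = 3.77122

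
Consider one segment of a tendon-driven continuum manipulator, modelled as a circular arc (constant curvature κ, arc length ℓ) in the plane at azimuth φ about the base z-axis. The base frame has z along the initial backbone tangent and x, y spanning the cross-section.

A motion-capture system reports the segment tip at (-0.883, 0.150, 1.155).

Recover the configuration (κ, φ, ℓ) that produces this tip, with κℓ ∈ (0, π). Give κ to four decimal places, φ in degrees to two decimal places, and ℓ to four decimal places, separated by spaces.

ρ = √(x²+y²) = √(-0.883² + 0.150²) = 0.89565
φ = atan2(y, x) mod 360° = atan2(0.150, -0.883) = 170.3589°
|p|² = ρ² + z² = 0.89565² + 1.155² = 2.13621
κ = 2ρ / |p|² = 2×0.89565 / 2.13621 = 0.83854
θ = 2·atan2(ρ, z) = 2·atan2(0.89565, 1.155) = 1.31919 rad
ℓ = θ/κ = 1.31919/0.83854 = 1.57320

0.8385 170.36 1.5732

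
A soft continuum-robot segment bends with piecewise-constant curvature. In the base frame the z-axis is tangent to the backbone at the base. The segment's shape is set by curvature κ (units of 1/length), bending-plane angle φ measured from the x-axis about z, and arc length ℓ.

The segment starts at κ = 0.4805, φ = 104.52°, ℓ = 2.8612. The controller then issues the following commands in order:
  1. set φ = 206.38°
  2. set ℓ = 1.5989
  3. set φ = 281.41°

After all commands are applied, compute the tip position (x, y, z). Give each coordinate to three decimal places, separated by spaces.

initial: κ=0.4805, φ=104.52°, ℓ=2.8612
cmd 1: set φ=206.38° → (κ,φ,ℓ)=(0.4805,206.38°,2.8612) → tip=(-1.5014,-0.7446,2.0413)
cmd 2: set ℓ=1.5989 → (κ,φ,ℓ)=(0.4805,206.38°,1.5989) → tip=(-0.5237,-0.2597,1.4462)
cmd 3: set φ=281.41° → (κ,φ,ℓ)=(0.4805,281.41°,1.5989) → tip=(0.1156,-0.5730,1.4462)

0.116 -0.573 1.446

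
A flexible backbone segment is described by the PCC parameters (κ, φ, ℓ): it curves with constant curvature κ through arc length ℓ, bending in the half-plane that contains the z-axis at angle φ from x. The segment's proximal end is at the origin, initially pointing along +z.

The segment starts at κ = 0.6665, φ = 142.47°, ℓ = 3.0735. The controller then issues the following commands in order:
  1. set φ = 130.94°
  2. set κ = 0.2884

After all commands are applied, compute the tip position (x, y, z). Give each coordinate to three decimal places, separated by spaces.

initial: κ=0.6665, φ=142.47°, ℓ=3.0735
cmd 1: set φ=130.94° → (κ,φ,ℓ)=(0.6665,130.94°,3.0735) → tip=(-1.4351,1.6544,1.3324)
cmd 2: set κ=0.2884 → (κ,φ,ℓ)=(0.2884,130.94°,3.0735) → tip=(-0.8357,0.9633,2.6865)

-0.836 0.963 2.687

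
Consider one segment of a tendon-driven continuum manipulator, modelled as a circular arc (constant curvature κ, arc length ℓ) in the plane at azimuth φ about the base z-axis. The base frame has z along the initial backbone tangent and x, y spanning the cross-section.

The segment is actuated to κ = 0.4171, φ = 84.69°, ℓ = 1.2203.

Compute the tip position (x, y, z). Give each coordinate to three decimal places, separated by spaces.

0.028 0.303 1.168

θ = κ·ℓ = 0.4171 × 1.2203 = 0.50899 rad
ρ = (1 − cos θ)/κ = (1 − 0.87324)/0.4171 = 0.30391
z = sin θ / κ = 0.48729/0.4171 = 1.16829
x = ρ cos φ = 0.30391 × cos(84.69°) = 0.02813
y = ρ sin φ = 0.30391 × sin(84.69°) = 0.30261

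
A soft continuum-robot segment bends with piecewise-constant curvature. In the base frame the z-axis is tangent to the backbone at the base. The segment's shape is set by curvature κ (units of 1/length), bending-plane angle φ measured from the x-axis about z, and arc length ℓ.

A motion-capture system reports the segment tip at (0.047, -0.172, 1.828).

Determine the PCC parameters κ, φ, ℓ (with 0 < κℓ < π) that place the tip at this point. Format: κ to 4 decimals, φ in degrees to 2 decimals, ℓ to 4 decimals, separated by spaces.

0.1057 285.28 1.8396

ρ = √(x²+y²) = √(0.047² + -0.172²) = 0.17831
φ = atan2(y, x) mod 360° = atan2(-0.172, 0.047) = 285.2833°
|p|² = ρ² + z² = 0.17831² + 1.828² = 3.37338
κ = 2ρ / |p|² = 2×0.17831 / 3.37338 = 0.10571
θ = 2·atan2(ρ, z) = 2·atan2(0.17831, 1.828) = 0.19447 rad
ℓ = θ/κ = 0.19447/0.10571 = 1.83957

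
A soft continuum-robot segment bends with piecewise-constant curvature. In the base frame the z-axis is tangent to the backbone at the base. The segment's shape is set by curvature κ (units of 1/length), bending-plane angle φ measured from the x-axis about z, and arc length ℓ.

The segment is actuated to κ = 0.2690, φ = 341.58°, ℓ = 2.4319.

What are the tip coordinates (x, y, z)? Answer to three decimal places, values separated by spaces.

θ = κ·ℓ = 0.2690 × 2.4319 = 0.65418 rad
ρ = (1 − cos θ)/κ = (1 − 0.79355)/0.2690 = 0.76749
z = sin θ / κ = 0.60851/0.2690 = 2.26212
x = ρ cos φ = 0.76749 × cos(341.58°) = 0.72816
y = ρ sin φ = 0.76749 × sin(341.58°) = -0.24251

0.728 -0.243 2.262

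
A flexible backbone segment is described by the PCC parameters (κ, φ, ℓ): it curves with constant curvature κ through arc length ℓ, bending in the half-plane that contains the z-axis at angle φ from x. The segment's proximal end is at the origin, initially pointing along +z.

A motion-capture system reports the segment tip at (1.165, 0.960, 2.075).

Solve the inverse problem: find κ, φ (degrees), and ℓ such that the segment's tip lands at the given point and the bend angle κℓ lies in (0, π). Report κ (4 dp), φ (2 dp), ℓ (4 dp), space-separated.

0.4585 39.49 2.7433

ρ = √(x²+y²) = √(1.165² + 0.960²) = 1.50958
φ = atan2(y, x) mod 360° = atan2(0.960, 1.165) = 39.4897°
|p|² = ρ² + z² = 1.50958² + 2.075² = 6.58445
κ = 2ρ / |p|² = 2×1.50958 / 6.58445 = 0.45853
θ = 2·atan2(ρ, z) = 2·atan2(1.50958, 2.075) = 1.25790 rad
ℓ = θ/κ = 1.25790/0.45853 = 2.74334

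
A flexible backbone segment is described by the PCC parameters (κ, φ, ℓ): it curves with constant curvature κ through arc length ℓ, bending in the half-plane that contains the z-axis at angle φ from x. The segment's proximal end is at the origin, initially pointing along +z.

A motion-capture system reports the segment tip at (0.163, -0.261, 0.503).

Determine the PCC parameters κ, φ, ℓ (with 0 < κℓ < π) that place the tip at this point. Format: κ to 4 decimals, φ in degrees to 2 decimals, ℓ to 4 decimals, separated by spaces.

1.7700 301.99 0.6204

ρ = √(x²+y²) = √(0.163² + -0.261²) = 0.30772
φ = atan2(y, x) mod 360° = atan2(-0.261, 0.163) = 301.9856°
|p|² = ρ² + z² = 0.30772² + 0.503² = 0.34770
κ = 2ρ / |p|² = 2×0.30772 / 0.34770 = 1.77002
θ = 2·atan2(ρ, z) = 2·atan2(0.30772, 0.503) = 1.09805 rad
ℓ = θ/κ = 1.09805/1.77002 = 0.62036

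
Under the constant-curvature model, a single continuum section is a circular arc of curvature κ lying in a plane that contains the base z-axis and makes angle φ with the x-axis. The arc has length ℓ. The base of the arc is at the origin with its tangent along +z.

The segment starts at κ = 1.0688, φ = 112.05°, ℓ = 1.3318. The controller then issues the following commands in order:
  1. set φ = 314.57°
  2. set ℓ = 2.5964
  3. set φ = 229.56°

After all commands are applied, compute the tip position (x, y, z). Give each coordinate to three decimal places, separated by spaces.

initial: κ=1.0688, φ=112.05°, ℓ=1.3318
cmd 1: set φ=314.57° → (κ,φ,ℓ)=(1.0688,314.57°,1.3318) → tip=(0.5602,-0.5687,0.9255)
cmd 2: set ℓ=2.5964 → (κ,φ,ℓ)=(1.0688,314.57°,2.5964) → tip=(1.2696,-1.2888,0.3353)
cmd 3: set φ=229.56° → (κ,φ,ℓ)=(1.0688,229.56°,2.5964) → tip=(-1.1735,-1.3769,0.3353)

-1.173 -1.377 0.335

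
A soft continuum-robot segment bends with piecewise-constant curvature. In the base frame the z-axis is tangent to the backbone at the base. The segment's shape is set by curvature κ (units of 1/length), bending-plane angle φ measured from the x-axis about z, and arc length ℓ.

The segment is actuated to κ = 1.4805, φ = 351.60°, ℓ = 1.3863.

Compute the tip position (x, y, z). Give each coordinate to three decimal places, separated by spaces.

θ = κ·ℓ = 1.4805 × 1.3863 = 2.05242 rad
ρ = (1 − cos θ)/κ = (1 − -0.46322)/1.4805 = 0.98833
z = sin θ / κ = 0.88625/1.4805 = 0.59861
x = ρ cos φ = 0.98833 × cos(351.60°) = 0.97772
y = ρ sin φ = 0.98833 × sin(351.60°) = -0.14438

0.978 -0.144 0.599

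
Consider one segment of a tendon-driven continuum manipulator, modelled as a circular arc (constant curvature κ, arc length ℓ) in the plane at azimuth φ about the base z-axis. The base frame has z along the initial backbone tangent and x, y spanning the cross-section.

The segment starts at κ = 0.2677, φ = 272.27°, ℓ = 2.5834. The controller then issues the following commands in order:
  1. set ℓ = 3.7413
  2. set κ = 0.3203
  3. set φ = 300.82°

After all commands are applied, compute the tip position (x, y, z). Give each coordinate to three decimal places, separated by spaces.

initial: κ=0.2677, φ=272.27°, ℓ=2.5834
cmd 1: set ℓ=3.7413 → (κ,φ,ℓ)=(0.2677,272.27°,3.7413) → tip=(0.0682,-1.7207,3.1465)
cmd 2: set κ=0.3203 → (κ,φ,ℓ)=(0.3203,272.27°,3.7413) → tip=(0.0787,-1.9844,2.9080)
cmd 3: set φ=300.82° → (κ,φ,ℓ)=(0.3203,300.82°,3.7413) → tip=(1.0175,-1.7055,2.9080)

1.017 -1.705 2.908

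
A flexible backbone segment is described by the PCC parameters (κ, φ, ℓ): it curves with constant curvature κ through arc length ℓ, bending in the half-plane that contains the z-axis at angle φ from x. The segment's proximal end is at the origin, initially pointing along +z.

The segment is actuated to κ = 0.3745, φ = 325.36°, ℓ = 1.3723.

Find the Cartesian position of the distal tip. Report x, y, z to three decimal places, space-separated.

θ = κ·ℓ = 0.3745 × 1.3723 = 0.51393 rad
ρ = (1 − cos θ)/κ = (1 − 0.87082)/0.3745 = 0.34494
z = sin θ / κ = 0.49160/0.3745 = 1.31268
x = ρ cos φ = 0.34494 × cos(325.36°) = 0.28379
y = ρ sin φ = 0.34494 × sin(325.36°) = -0.19607

0.284 -0.196 1.313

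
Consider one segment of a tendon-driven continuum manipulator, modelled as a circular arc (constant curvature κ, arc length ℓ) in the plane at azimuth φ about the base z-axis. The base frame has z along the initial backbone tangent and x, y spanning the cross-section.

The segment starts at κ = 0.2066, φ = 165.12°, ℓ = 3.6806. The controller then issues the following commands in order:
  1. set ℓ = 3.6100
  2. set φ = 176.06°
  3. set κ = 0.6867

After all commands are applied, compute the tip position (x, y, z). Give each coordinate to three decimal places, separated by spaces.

-2.598 0.179 0.896

initial: κ=0.2066, φ=165.12°, ℓ=3.6806
cmd 1: set ℓ=3.6100 → (κ,φ,ℓ)=(0.2066,165.12°,3.6100) → tip=(-1.2419,0.3300,3.2845)
cmd 2: set φ=176.06° → (κ,φ,ℓ)=(0.2066,176.06°,3.6100) → tip=(-1.2819,0.0883,3.2845)
cmd 3: set κ=0.6867 → (κ,φ,ℓ)=(0.6867,176.06°,3.6100) → tip=(-2.5982,0.1789,0.8958)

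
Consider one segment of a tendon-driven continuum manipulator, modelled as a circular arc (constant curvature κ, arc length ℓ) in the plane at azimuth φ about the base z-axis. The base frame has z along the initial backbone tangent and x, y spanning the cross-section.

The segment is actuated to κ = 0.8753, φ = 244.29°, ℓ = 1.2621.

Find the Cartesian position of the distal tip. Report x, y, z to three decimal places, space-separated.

θ = κ·ℓ = 0.8753 × 1.2621 = 1.10472 rad
ρ = (1 − cos θ)/κ = (1 − 0.44939)/0.8753 = 0.62906
z = sin θ / κ = 0.89334/0.8753 = 1.02061
x = ρ cos φ = 0.62906 × cos(244.29°) = -0.27289
y = ρ sin φ = 0.62906 × sin(244.29°) = -0.56678

-0.273 -0.567 1.021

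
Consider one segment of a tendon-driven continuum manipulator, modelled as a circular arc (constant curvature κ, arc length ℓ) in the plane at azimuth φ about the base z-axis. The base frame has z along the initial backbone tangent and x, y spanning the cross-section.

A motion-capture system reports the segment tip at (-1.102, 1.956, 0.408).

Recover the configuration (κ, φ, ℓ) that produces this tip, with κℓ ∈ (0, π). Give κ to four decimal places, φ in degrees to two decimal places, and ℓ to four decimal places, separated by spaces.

ρ = √(x²+y²) = √(-1.102² + 1.956²) = 2.24507
φ = atan2(y, x) mod 360° = atan2(1.956, -1.102) = 119.3967°
|p|² = ρ² + z² = 2.24507² + 0.408² = 5.20680
κ = 2ρ / |p|² = 2×2.24507 / 5.20680 = 0.86236
θ = 2·atan2(ρ, z) = 2·atan2(2.24507, 0.408) = 2.78205 rad
ℓ = θ/κ = 2.78205/0.86236 = 3.22609

0.8624 119.40 3.2261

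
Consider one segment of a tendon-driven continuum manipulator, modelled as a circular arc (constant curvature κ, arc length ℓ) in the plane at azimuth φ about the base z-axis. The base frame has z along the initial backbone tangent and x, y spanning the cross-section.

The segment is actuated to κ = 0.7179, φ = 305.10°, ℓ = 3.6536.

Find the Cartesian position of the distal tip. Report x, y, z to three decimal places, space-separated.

1.497 -2.129 0.691

θ = κ·ℓ = 0.7179 × 3.6536 = 2.62292 rad
ρ = (1 − cos θ)/κ = (1 − -0.86848)/0.7179 = 2.60270
z = sin θ / κ = 0.49573/0.7179 = 0.69053
x = ρ cos φ = 2.60270 × cos(305.10°) = 1.49657
y = ρ sin φ = 2.60270 × sin(305.10°) = -2.12940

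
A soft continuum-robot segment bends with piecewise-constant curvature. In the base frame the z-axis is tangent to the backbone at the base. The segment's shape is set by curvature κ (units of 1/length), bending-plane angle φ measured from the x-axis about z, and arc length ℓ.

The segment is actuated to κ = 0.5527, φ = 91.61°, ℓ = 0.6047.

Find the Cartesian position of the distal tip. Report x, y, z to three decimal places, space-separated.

θ = κ·ℓ = 0.5527 × 0.6047 = 0.33422 rad
ρ = (1 − cos θ)/κ = (1 − 0.94467)/0.5527 = 0.10011
z = sin θ / κ = 0.32803/0.5527 = 0.59351
x = ρ cos φ = 0.10011 × cos(91.61°) = -0.00281
y = ρ sin φ = 0.10011 × sin(91.61°) = 0.10007

-0.003 0.100 0.594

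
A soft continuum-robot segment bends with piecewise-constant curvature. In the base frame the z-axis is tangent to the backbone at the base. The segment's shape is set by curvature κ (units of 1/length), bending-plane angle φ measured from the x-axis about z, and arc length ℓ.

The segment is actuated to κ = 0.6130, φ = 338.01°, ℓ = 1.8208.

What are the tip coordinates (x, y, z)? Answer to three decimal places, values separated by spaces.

θ = κ·ℓ = 0.6130 × 1.8208 = 1.11615 rad
ρ = (1 − cos θ)/κ = (1 − 0.43914)/0.6130 = 0.91494
z = sin θ / κ = 0.89842/0.6130 = 1.46561
x = ρ cos φ = 0.91494 × cos(338.01°) = 0.84837
y = ρ sin φ = 0.91494 × sin(338.01°) = -0.34259

0.848 -0.343 1.466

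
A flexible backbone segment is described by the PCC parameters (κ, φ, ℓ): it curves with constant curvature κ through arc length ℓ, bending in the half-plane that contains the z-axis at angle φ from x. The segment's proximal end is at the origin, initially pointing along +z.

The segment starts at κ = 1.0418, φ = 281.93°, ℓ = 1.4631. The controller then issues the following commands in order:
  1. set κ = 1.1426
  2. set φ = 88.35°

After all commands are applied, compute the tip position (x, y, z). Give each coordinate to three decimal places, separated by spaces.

0.028 0.963 0.871

initial: κ=1.0418, φ=281.93°, ℓ=1.4631
cmd 1: set κ=1.1426 → (κ,φ,ℓ)=(1.1426,281.93°,1.4631) → tip=(0.1991,-0.9426,0.8707)
cmd 2: set φ=88.35° → (κ,φ,ℓ)=(1.1426,88.35°,1.4631) → tip=(0.0277,0.9630,0.8707)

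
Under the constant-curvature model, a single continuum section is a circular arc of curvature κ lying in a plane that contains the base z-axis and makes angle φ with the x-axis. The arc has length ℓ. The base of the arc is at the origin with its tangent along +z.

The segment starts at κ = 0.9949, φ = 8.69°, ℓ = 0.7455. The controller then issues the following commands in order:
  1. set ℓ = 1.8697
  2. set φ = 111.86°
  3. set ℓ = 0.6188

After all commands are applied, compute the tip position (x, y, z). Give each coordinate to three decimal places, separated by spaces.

initial: κ=0.9949, φ=8.69°, ℓ=0.7455
cmd 1: set ℓ=1.8697 → (κ,φ,ℓ)=(0.9949,8.69°,1.8697) → tip=(1.2771,0.1952,0.9633)
cmd 2: set φ=111.86° → (κ,φ,ℓ)=(0.9949,111.86°,1.8697) → tip=(-0.4810,1.1990,0.9633)
cmd 3: set ℓ=0.6188 → (κ,φ,ℓ)=(0.9949,111.86°,0.6188) → tip=(-0.0687,0.1713,0.5804)

-0.069 0.171 0.580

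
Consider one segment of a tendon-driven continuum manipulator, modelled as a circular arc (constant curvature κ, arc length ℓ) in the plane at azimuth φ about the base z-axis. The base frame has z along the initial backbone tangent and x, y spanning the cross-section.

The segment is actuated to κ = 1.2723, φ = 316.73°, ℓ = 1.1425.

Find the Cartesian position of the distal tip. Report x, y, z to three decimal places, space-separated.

θ = κ·ℓ = 1.2723 × 1.1425 = 1.45360 rad
ρ = (1 − cos θ)/κ = (1 − 0.11693)/1.2723 = 0.69408
z = sin θ / κ = 0.99314/1.2723 = 0.78059
x = ρ cos φ = 0.69408 × cos(316.73°) = 0.50538
y = ρ sin φ = 0.69408 × sin(316.73°) = -0.47575

0.505 -0.476 0.781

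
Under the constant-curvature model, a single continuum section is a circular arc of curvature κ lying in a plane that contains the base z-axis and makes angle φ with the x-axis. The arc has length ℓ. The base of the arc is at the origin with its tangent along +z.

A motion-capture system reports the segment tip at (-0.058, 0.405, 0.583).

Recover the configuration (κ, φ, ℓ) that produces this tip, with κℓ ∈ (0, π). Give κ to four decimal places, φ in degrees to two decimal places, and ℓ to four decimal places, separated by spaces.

ρ = √(x²+y²) = √(-0.058² + 0.405²) = 0.40913
φ = atan2(y, x) mod 360° = atan2(0.405, -0.058) = 98.1499°
|p|² = ρ² + z² = 0.40913² + 0.583² = 0.50728
κ = 2ρ / |p|² = 2×0.40913 / 0.50728 = 1.61305
θ = 2·atan2(ρ, z) = 2·atan2(0.40913, 0.583) = 1.22383 rad
ℓ = θ/κ = 1.22383/1.61305 = 0.75870

1.6130 98.15 0.7587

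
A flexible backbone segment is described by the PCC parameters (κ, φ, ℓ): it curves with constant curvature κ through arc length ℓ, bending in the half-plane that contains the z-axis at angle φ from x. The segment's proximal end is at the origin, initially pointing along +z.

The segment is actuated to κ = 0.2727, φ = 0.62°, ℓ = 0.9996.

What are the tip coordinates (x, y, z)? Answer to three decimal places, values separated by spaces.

0.135 0.001 0.987

θ = κ·ℓ = 0.2727 × 0.9996 = 0.27259 rad
ρ = (1 − cos θ)/κ = (1 − 0.96308)/0.2727 = 0.13540
z = sin θ / κ = 0.26923/0.2727 = 0.98727
x = ρ cos φ = 0.13540 × cos(0.62°) = 0.13539
y = ρ sin φ = 0.13540 × sin(0.62°) = 0.00147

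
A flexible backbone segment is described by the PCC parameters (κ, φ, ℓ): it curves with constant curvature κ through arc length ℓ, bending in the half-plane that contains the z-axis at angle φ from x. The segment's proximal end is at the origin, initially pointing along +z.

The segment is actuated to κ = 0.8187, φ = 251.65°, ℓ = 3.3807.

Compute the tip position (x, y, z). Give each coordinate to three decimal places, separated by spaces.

-0.743 -2.239 0.446

θ = κ·ℓ = 0.8187 × 3.3807 = 2.76778 rad
ρ = (1 − cos θ)/κ = (1 − -0.93094)/0.8187 = 2.35855
z = sin θ / κ = 0.36517/0.8187 = 0.44603
x = ρ cos φ = 2.35855 × cos(251.65°) = -0.74252
y = ρ sin φ = 2.35855 × sin(251.65°) = -2.23862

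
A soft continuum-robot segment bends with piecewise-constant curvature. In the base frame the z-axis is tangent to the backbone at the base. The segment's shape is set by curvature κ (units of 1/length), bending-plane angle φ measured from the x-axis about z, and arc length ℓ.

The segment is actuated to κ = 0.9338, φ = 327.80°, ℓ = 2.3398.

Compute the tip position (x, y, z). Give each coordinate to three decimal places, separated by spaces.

θ = κ·ℓ = 0.9338 × 2.3398 = 2.18491 rad
ρ = (1 − cos θ)/κ = (1 − -0.57623)/0.9338 = 1.68797
z = sin θ / κ = 0.81729/0.9338 = 0.87523
x = ρ cos φ = 1.68797 × cos(327.80°) = 1.42835
y = ρ sin φ = 1.68797 × sin(327.80°) = -0.89948

1.428 -0.899 0.875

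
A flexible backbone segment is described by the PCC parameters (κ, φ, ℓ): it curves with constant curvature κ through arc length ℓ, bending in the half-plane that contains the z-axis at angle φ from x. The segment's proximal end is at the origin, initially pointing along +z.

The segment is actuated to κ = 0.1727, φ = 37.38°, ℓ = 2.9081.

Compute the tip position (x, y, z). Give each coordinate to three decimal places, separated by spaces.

0.568 0.434 2.787

θ = κ·ℓ = 0.1727 × 2.9081 = 0.50223 rad
ρ = (1 − cos θ)/κ = (1 − 0.87651)/0.1727 = 0.71504
z = sin θ / κ = 0.48138/0.1727 = 2.78738
x = ρ cos φ = 0.71504 × cos(37.38°) = 0.56819
y = ρ sin φ = 0.71504 × sin(37.38°) = 0.43410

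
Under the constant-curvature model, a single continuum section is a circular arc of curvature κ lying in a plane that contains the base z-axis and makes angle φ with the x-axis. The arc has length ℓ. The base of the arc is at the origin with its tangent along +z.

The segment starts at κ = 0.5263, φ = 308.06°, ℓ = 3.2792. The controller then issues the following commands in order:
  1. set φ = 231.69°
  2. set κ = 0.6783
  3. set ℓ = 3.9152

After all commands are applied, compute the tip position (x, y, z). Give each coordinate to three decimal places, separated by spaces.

initial: κ=0.5263, φ=308.06°, ℓ=3.2792
cmd 1: set φ=231.69° → (κ,φ,ℓ)=(0.5263,231.69°,3.2792) → tip=(-1.3598,-1.7212,1.8773)
cmd 2: set κ=0.6783 → (κ,φ,ℓ)=(0.6783,231.69°,3.2792) → tip=(-1.4696,-1.8601,1.1705)
cmd 3: set ℓ=3.9152 → (κ,φ,ℓ)=(0.6783,231.69°,3.9152) → tip=(-1.7221,-2.1797,0.6885)

-1.722 -2.180 0.689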